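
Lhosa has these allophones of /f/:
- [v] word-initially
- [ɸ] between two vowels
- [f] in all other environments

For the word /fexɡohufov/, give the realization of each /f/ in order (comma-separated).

Occurrence 1 (position 1): word-initially → [v].
Occurrence 2 (position 8): between two vowels → [ɸ].

[v], [ɸ]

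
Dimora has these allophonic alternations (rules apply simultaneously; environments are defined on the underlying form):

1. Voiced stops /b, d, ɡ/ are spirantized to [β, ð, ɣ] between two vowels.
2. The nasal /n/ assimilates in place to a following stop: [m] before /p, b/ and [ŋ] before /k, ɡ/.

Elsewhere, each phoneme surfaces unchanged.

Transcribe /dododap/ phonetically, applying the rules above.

[doðoðap]

/d/ (word-initial) fails the environment for rule 1, so it stays [d].
/d/ (between /o/ and /o/): between two vowels, so rule 1 applies → [ð].
Rule 1 applies to /d/ (between /o/ and /a/: between two vowels) → [ð].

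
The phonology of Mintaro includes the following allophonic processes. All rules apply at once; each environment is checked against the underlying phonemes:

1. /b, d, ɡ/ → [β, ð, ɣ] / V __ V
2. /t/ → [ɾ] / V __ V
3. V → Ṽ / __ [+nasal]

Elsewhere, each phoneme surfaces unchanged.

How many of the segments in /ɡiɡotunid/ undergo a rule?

Segments that undergo a rule: /ɡ/ → [ɣ] (rule 1); /t/ → [ɾ] (rule 2); /u/ → [ũ] (rule 3).
All other segments surface unchanged.

3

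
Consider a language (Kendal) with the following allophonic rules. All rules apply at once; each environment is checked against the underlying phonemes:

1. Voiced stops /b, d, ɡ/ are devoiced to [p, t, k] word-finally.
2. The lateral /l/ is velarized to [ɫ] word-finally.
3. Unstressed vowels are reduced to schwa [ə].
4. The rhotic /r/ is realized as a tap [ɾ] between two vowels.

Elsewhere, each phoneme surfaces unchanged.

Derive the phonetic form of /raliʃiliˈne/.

[rələʃələˈne]

/r/ (word-initial): rule 4 targets it, but not between two vowels → unchanged [r].
/a/ (between /r/ and /l/): in an unstressed syllable, so rule 3 applies → [ə].
/l/ (between /a/ and /i/): rule 2 targets it, but not word-finally → unchanged [l].
/i/ (between /l/ and /ʃ/) occurs in an unstressed syllable → [ə] by rule 3.
/ʃ/ (between /i/ and /i/) is unaffected → [ʃ].
Rule 3 applies to /i/ (between /ʃ/ and /l/: in an unstressed syllable) → [ə].
/l/ (between /i/ and /i/) fails the environment for rule 2, so it stays [l].
Rule 3 applies to /i/ (between /l/ and /n/: in an unstressed syllable) → [ə].
/n/ (between /i/ and /e/) is unaffected → [n].
/e/ (word-final) fails the environment for rule 3, so it stays [e].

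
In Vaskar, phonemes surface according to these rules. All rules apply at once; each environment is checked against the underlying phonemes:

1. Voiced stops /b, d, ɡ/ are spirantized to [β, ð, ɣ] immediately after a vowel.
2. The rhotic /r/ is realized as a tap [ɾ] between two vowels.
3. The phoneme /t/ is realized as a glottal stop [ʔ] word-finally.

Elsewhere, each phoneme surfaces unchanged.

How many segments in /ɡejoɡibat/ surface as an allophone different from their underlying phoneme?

3

Segments that undergo a rule: /ɡ/ → [ɣ] (rule 1); /b/ → [β] (rule 1); /t/ → [ʔ] (rule 3).
All other segments surface unchanged.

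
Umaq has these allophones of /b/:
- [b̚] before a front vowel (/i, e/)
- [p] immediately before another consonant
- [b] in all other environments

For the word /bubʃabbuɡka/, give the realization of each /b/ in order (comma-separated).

Occurrence 1 (position 1): no conditioning environment matches → elsewhere allophone [b].
Occurrence 2 (position 3): immediately before another consonant → [p].
Occurrence 3 (position 6): immediately before another consonant → [p].
Occurrence 4 (position 7): no conditioning environment matches → elsewhere allophone [b].

[b], [p], [p], [b]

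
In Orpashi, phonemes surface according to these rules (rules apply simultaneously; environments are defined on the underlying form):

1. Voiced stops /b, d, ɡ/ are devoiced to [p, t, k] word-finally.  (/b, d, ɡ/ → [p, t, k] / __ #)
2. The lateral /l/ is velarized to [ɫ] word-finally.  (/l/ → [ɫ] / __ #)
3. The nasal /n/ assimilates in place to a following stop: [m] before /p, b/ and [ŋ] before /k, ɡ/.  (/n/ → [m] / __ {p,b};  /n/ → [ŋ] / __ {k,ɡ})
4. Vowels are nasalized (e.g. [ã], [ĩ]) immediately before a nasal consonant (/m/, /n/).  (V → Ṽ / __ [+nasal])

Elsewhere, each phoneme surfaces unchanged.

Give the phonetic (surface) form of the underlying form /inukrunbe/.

[ĩnukrũmbe]

/i/ (word-initial): before a nasal consonant, so rule 4 applies → [ĩ].
/n/ (between /i/ and /u/) fails the environment for rule 3, so it stays [n].
/u/ (between /n/ and /k/) is in the target of rule 4 but the environment (before a nasal consonant) is not met → [u].
/k/ (between /u/ and /r/): no rule targets it → [k].
/r/ (between /k/ and /u/): no rule targets it → [r].
/u/ (between /r/ and /n/) occurs before a nasal consonant → [ũ] by rule 4.
/n/ meets the environment for rule 3 (before a labial or velar stop) → [m].
/b/ (between /n/ and /e/) fails the environment for rule 1, so it stays [b].
/e/ (word-final) is in the target of rule 4 but the environment (before a nasal consonant) is not met → [e].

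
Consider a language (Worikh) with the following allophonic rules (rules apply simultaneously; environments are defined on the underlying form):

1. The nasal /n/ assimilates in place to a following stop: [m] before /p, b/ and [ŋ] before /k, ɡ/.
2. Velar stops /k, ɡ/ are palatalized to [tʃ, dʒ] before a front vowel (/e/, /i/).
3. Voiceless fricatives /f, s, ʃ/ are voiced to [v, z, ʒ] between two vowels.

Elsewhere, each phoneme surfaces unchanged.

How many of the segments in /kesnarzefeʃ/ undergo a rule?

Segments that undergo a rule: /k/ → [tʃ] (rule 2); /f/ → [v] (rule 3).
All other segments surface unchanged.

2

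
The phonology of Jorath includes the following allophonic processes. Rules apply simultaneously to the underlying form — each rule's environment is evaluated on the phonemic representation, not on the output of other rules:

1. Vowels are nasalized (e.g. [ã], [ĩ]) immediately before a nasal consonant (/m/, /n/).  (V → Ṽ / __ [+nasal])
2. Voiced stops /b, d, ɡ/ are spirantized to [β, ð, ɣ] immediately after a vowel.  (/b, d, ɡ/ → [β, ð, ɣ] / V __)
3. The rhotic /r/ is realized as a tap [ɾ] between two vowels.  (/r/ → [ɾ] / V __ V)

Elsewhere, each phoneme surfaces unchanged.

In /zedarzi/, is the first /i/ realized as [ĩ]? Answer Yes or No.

No

/i/ (word-final): rule 1 targets it, but not before a nasal consonant → unchanged [i].
The actual realization is [i], not [ĩ].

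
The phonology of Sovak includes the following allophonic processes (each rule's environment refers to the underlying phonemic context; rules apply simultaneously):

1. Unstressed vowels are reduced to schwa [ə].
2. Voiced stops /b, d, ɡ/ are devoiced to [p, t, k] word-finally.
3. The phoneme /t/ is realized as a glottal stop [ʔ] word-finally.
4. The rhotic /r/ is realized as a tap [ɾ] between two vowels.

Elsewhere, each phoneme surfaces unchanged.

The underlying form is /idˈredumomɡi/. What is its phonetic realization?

[ədˈredəməmɡə]

/i/ (word-initial): in an unstressed syllable, so rule 1 applies → [ə].
/d/ (between /i/ and /r/): rule 2 targets it, but not word-finally → unchanged [d].
/r/ — between /d/ and /e/; rule 4 does not apply here → [r].
/e/ — between /r/ and /d/; rule 1 does not apply here → [e].
/d/ (between /e/ and /u/) fails the environment for rule 2, so it stays [d].
Rule 1 applies to /u/ (between /d/ and /m/: in an unstressed syllable) → [ə].
/o/ meets the environment for rule 1 (in an unstressed syllable) → [ə].
/ɡ/ (between /m/ and /i/) is in the target of rule 2 but the environment (word-finally) is not met → [ɡ].
/i/ meets the environment for rule 1 (in an unstressed syllable) → [ə].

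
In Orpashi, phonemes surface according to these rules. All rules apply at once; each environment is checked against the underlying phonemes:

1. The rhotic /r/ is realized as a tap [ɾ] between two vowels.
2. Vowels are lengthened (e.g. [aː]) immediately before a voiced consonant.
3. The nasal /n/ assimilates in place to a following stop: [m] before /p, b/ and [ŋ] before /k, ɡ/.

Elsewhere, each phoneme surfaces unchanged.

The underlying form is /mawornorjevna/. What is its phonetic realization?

/a/ (between /m/ and /w/): before a voiced consonant, so rule 2 applies → [aː].
/o/ (between /w/ and /r/) occurs before a voiced consonant → [oː] by rule 2.
/r/ (between /o/ and /n/): rule 1 targets it, but not between two vowels → unchanged [r].
/n/ — between /r/ and /o/; rule 3 does not apply here → [n].
/o/ meets the environment for rule 2 (before a voiced consonant) → [oː].
/r/ (between /o/ and /j/) fails the environment for rule 1, so it stays [r].
/e/ meets the environment for rule 2 (before a voiced consonant) → [eː].
/n/ (between /v/ and /a/) is in the target of rule 3 but the environment (before a labial or velar stop) is not met → [n].
/a/ (word-final) fails the environment for rule 2, so it stays [a].

[maːwoːrnoːrjeːvna]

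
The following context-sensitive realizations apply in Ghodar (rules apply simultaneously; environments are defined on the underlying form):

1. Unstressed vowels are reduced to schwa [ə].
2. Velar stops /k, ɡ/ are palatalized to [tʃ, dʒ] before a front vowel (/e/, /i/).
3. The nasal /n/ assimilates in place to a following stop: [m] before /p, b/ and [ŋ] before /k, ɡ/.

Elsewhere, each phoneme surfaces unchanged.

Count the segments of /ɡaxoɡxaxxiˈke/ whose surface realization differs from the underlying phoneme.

Segments that undergo a rule: /a/ → [ə] (rule 1); /o/ → [ə] (rule 1); /a/ → [ə] (rule 1); /i/ → [ə] (rule 1); /k/ → [tʃ] (rule 2).
All other segments surface unchanged.

5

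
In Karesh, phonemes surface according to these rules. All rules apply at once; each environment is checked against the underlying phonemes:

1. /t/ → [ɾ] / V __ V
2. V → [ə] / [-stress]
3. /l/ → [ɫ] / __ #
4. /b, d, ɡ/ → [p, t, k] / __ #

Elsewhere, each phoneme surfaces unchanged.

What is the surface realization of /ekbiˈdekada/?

[əkbəˈdekədə]

/e/ (word-initial): in an unstressed syllable, so rule 2 applies → [ə].
/k/ (between /e/ and /b/) is unaffected → [k].
/b/ (between /k/ and /i/) is in the target of rule 4 but the environment (word-finally) is not met → [b].
/i/ meets the environment for rule 2 (in an unstressed syllable) → [ə].
/d/ (between /i/ and /e/): rule 4 targets it, but not word-finally → unchanged [d].
/e/ (between /d/ and /k/): rule 2 targets it, but not in an unstressed syllable → unchanged [e].
/k/ — not in any rule's target class → [k].
/a/ (between /k/ and /d/): in an unstressed syllable, so rule 2 applies → [ə].
/d/ — between /a/ and /a/; rule 4 does not apply here → [d].
/a/ (word-final) occurs in an unstressed syllable → [ə] by rule 2.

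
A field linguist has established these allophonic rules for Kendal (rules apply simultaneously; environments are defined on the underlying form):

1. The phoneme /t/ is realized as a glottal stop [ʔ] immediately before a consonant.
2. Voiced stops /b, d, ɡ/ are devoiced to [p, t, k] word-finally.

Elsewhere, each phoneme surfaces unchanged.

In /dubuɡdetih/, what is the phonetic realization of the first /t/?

[t]

/t/ (between /e/ and /i/): rule 1 targets it, but not immediately before a consonant → unchanged [t].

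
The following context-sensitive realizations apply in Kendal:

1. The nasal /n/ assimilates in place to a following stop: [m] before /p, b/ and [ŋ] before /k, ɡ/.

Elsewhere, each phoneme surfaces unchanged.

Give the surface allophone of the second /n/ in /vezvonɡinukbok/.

/n/ (between /i/ and /u/) is in the target of rule 1 but the environment (before a labial or velar stop) is not met → [n].

[n]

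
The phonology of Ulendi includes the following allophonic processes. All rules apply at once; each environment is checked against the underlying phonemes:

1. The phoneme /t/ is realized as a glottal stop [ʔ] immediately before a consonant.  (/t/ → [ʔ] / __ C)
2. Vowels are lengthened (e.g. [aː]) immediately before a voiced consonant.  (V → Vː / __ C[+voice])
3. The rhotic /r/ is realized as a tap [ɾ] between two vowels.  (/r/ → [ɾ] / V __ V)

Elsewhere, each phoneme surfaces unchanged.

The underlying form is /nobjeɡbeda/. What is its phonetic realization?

/o/ (between /n/ and /b/) occurs before a voiced consonant → [oː] by rule 2.
/e/ (between /j/ and /ɡ/): before a voiced consonant, so rule 2 applies → [eː].
/e/ — between /b/ and /d/, before a voiced consonant — surfaces as [eː] (rule 2).
/a/ — word-final; rule 2 does not apply here → [a].

[noːbjeːɡbeːda]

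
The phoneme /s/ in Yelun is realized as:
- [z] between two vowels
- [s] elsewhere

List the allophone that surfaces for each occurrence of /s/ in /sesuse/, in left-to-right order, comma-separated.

[s], [z], [z]

Occurrence 1 (position 1): no conditioning environment matches → elsewhere allophone [s].
Occurrence 2 (position 3): between two vowels → [z].
Occurrence 3 (position 5): between two vowels → [z].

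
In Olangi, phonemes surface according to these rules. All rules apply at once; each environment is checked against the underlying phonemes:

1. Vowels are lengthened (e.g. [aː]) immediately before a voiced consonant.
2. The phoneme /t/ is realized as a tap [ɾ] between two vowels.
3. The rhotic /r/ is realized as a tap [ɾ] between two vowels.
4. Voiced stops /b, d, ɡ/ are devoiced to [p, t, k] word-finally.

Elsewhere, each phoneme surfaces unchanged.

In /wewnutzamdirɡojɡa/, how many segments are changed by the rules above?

4

Segments that undergo a rule: /e/ → [eː] (rule 1); /a/ → [aː] (rule 1); /i/ → [iː] (rule 1); /o/ → [oː] (rule 1).
All other segments surface unchanged.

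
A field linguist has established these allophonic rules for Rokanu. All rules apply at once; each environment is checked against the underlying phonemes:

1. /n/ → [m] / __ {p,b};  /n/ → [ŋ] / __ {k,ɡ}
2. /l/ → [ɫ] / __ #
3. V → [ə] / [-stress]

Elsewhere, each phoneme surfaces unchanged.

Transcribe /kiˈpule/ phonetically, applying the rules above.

[kəˈpulə]

/k/ (word-initial) is unaffected → [k].
/i/ (between /k/ and /p/): in an unstressed syllable, so rule 3 applies → [ə].
/p/ — not in any rule's target class → [p].
/u/ (between /p/ and /l/): rule 3 targets it, but not in an unstressed syllable → unchanged [u].
/l/ — between /u/ and /e/; rule 2 does not apply here → [l].
/e/ meets the environment for rule 3 (in an unstressed syllable) → [ə].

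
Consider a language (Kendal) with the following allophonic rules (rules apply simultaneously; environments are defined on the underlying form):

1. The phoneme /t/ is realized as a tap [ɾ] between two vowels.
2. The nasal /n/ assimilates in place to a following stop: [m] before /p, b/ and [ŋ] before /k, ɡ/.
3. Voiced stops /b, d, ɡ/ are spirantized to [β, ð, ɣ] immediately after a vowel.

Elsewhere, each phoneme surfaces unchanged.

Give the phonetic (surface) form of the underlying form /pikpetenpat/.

[pikpeɾempat]

/p/ — not in any rule's target class → [p].
/i/ — not in any rule's target class → [i].
/k/ (between /i/ and /p/) is unaffected → [k].
/p/ stays [p].
/e/ stays [e].
/t/ — between /e/ and /e/, between two vowels — surfaces as [ɾ] (rule 1).
/e/ — not in any rule's target class → [e].
/n/ — between /e/ and /p/, before a labial or velar stop — surfaces as [m] (rule 2).
/p/ (between /n/ and /a/) is unaffected → [p].
/a/ (between /p/ and /t/) is unaffected → [a].
/t/ (word-final) fails the environment for rule 1, so it stays [t].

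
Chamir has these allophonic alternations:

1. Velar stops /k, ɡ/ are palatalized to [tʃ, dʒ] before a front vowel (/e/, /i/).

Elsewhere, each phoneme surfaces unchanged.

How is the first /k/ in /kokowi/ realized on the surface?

/k/ (word-initial) fails the environment for rule 1, so it stays [k].

[k]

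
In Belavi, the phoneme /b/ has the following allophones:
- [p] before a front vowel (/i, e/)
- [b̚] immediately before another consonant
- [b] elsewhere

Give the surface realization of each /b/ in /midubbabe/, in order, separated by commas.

[b̚], [b], [p]

Occurrence 1 (position 5): immediately before another consonant → [b̚].
Occurrence 2 (position 6): no conditioning environment matches → elsewhere allophone [b].
Occurrence 3 (position 8): before a front vowel (/i, e/) → [p].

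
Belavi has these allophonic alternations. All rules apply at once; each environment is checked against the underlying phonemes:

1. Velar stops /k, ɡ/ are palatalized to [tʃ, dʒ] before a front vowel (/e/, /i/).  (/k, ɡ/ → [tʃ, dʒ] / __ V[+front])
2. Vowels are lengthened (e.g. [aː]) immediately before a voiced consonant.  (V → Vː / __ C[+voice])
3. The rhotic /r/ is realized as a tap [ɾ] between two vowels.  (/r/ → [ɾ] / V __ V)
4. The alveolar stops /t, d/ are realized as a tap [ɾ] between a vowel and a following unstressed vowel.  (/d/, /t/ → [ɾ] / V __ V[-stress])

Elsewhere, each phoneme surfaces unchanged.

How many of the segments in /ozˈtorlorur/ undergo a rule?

5

Segments that undergo a rule: /o/ → [oː] (rule 2); /o/ → [oː] (rule 2); /o/ → [oː] (rule 2); /r/ → [ɾ] (rule 3); /u/ → [uː] (rule 2).
All other segments surface unchanged.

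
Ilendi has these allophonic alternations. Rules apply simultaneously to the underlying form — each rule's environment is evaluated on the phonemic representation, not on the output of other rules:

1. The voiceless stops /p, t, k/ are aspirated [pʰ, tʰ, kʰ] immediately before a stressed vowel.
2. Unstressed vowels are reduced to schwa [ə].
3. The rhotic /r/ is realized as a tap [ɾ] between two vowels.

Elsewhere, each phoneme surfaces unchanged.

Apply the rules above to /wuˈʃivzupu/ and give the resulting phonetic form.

/w/ stays [w].
/u/ (between /w/ and /ʃ/): in an unstressed syllable, so rule 2 applies → [ə].
/ʃ/ (between /u/ and /i/) is unaffected → [ʃ].
/i/ — between /ʃ/ and /v/; rule 2 does not apply here → [i].
/v/ — not in any rule's target class → [v].
/z/ (between /v/ and /u/): no rule targets it → [z].
/u/ (between /z/ and /p/): in an unstressed syllable, so rule 2 applies → [ə].
/p/ (between /u/ and /u/): rule 1 targets it, but not immediately before a stressed vowel → unchanged [p].
/u/ (word-final): in an unstressed syllable, so rule 2 applies → [ə].

[wəˈʃivzəpə]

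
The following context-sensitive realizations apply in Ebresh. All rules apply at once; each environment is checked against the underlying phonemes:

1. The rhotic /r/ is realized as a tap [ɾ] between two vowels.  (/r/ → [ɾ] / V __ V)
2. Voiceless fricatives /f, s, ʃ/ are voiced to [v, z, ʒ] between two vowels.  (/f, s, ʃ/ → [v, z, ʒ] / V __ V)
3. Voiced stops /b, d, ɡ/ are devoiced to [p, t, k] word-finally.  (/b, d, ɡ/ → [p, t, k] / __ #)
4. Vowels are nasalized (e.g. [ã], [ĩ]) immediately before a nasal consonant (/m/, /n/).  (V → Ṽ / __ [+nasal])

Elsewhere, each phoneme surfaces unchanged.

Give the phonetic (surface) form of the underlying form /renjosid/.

[rẽnjozit]

/r/ (word-initial): rule 1 targets it, but not between two vowels → unchanged [r].
/e/ (between /r/ and /n/): before a nasal consonant, so rule 4 applies → [ẽ].
/o/ (between /j/ and /s/) is in the target of rule 4 but the environment (before a nasal consonant) is not met → [o].
/s/ (between /o/ and /i/) occurs between two vowels → [z] by rule 2.
/i/ (between /s/ and /d/): rule 4 targets it, but not before a nasal consonant → unchanged [i].
/d/ — word-final, word-finally — surfaces as [t] (rule 3).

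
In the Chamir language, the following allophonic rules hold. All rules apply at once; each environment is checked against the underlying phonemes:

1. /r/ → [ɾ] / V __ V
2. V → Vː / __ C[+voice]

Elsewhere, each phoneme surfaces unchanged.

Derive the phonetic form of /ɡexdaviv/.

[ɡexdaːviːv]

/ɡ/ stays [ɡ].
/e/ (between /ɡ/ and /x/) fails the environment for rule 2, so it stays [e].
/x/ (between /e/ and /d/): no rule targets it → [x].
/d/ (between /x/ and /a/): no rule targets it → [d].
Rule 2 applies to /a/ (between /d/ and /v/: before a voiced consonant) → [aː].
/v/ (between /a/ and /i/) is unaffected → [v].
/i/ (between /v/ and /v/): before a voiced consonant, so rule 2 applies → [iː].
/v/ stays [v].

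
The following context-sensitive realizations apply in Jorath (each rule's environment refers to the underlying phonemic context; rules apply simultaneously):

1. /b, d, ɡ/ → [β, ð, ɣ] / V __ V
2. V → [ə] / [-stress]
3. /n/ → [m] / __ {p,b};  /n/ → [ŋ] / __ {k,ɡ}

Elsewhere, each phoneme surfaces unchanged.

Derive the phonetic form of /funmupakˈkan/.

/f/ (word-initial) is unaffected → [f].
Rule 2 applies to /u/ (between /f/ and /n/: in an unstressed syllable) → [ə].
/n/ — between /u/ and /m/; rule 3 does not apply here → [n].
/m/ — not in any rule's target class → [m].
/u/ (between /m/ and /p/) occurs in an unstressed syllable → [ə] by rule 2.
/p/ — not in any rule's target class → [p].
/a/ meets the environment for rule 2 (in an unstressed syllable) → [ə].
/k/ (between /a/ and /k/): no rule targets it → [k].
/k/ — not in any rule's target class → [k].
/a/ (between /k/ and /n/): rule 2 targets it, but not in an unstressed syllable → unchanged [a].
/n/ (word-final) is in the target of rule 3 but the environment (before a labial or velar stop) is not met → [n].

[fənməpəkˈkan]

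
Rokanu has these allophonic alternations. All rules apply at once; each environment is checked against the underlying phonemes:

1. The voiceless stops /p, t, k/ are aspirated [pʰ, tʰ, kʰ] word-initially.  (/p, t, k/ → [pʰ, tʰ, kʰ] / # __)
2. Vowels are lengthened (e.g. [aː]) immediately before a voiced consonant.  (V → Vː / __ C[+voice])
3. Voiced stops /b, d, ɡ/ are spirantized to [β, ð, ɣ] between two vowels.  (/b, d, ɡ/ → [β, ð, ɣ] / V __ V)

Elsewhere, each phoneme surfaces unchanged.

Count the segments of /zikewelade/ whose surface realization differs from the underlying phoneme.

Segments that undergo a rule: /e/ → [eː] (rule 2); /e/ → [eː] (rule 2); /a/ → [aː] (rule 2); /d/ → [ð] (rule 3).
All other segments surface unchanged.

4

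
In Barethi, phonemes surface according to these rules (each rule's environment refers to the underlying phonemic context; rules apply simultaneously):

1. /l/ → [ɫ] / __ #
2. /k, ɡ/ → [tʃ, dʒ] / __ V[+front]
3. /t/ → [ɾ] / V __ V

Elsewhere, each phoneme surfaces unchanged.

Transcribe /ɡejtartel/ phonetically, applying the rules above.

[dʒejtarteɫ]

/ɡ/ (word-initial) occurs before a front vowel → [dʒ] by rule 2.
/e/ stays [e].
/j/ (between /e/ and /t/) is unaffected → [j].
/t/ (between /j/ and /a/): rule 3 targets it, but not between two vowels → unchanged [t].
/a/ — not in any rule's target class → [a].
/r/ (between /a/ and /t/) is unaffected → [r].
/t/ — between /r/ and /e/; rule 3 does not apply here → [t].
/e/ stays [e].
/l/ meets the environment for rule 1 (word-finally) → [ɫ].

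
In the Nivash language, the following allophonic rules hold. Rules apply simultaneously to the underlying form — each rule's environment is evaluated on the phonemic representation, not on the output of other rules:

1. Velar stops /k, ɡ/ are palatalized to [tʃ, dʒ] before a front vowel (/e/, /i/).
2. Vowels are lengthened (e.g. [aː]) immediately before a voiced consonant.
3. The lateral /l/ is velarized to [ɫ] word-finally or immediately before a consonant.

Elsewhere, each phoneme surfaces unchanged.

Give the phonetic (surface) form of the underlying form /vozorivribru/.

[voːzoːriːvriːbru]

/v/ (word-initial) is unaffected → [v].
/o/ (between /v/ and /z/) occurs before a voiced consonant → [oː] by rule 2.
/z/ (between /o/ and /o/): no rule targets it → [z].
/o/ meets the environment for rule 2 (before a voiced consonant) → [oː].
/r/ stays [r].
/i/ (between /r/ and /v/): before a voiced consonant, so rule 2 applies → [iː].
/v/ (between /i/ and /r/): no rule targets it → [v].
/r/ (between /v/ and /i/) is unaffected → [r].
/i/ — between /r/ and /b/, before a voiced consonant — surfaces as [iː] (rule 2).
/b/ (between /i/ and /r/): no rule targets it → [b].
/r/ (between /b/ and /u/): no rule targets it → [r].
/u/ — word-final; rule 2 does not apply here → [u].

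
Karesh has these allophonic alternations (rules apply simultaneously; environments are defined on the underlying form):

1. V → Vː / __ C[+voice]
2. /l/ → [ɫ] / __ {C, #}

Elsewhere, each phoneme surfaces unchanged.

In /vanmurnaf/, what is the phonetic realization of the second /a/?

/a/ — between /n/ and /f/; rule 1 does not apply here → [a].

[a]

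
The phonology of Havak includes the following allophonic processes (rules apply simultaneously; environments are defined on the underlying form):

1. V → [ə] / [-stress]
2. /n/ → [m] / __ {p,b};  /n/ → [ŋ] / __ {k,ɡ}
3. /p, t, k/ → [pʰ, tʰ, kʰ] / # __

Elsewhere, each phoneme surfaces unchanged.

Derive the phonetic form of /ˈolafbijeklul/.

[ˈoləfbəjəkləl]

/o/ (word-initial): rule 1 targets it, but not in an unstressed syllable → unchanged [o].
/a/ (between /l/ and /f/) occurs in an unstressed syllable → [ə] by rule 1.
/i/ (between /b/ and /j/): in an unstressed syllable, so rule 1 applies → [ə].
/e/ (between /j/ and /k/) occurs in an unstressed syllable → [ə] by rule 1.
/k/ — between /e/ and /l/; rule 3 does not apply here → [k].
/u/ — between /l/ and /l/, in an unstressed syllable — surfaces as [ə] (rule 1).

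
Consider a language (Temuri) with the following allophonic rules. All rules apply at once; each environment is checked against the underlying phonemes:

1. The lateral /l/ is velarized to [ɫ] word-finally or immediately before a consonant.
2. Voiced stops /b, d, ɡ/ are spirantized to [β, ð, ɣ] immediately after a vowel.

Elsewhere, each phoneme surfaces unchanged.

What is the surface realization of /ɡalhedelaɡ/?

[ɡaɫheðelaɣ]

/ɡ/ (word-initial) is in the target of rule 2 but the environment (immediately after a vowel) is not met → [ɡ].
/a/ (between /ɡ/ and /l/): no rule targets it → [a].
/l/ (between /a/ and /h/) occurs word-finally or immediately before a consonant → [ɫ] by rule 1.
/h/ stays [h].
/e/ (between /h/ and /d/) is unaffected → [e].
/d/ meets the environment for rule 2 (immediately after a vowel) → [ð].
/e/ (between /d/ and /l/): no rule targets it → [e].
/l/ — between /e/ and /a/; rule 1 does not apply here → [l].
/a/ — not in any rule's target class → [a].
/ɡ/ (word-final): immediately after a vowel, so rule 2 applies → [ɣ].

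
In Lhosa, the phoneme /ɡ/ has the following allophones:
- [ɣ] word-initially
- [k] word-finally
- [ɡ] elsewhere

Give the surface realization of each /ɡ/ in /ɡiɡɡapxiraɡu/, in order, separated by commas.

Occurrence 1 (position 1): word-initially → [ɣ].
Occurrence 2 (position 3): no conditioning environment matches → elsewhere allophone [ɡ].
Occurrence 3 (position 4): no conditioning environment matches → elsewhere allophone [ɡ].
Occurrence 4 (position 11): no conditioning environment matches → elsewhere allophone [ɡ].

[ɣ], [ɡ], [ɡ], [ɡ]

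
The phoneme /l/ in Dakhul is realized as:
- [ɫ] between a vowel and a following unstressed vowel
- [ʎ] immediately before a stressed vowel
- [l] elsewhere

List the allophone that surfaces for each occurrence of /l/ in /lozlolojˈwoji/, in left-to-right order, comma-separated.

[l], [l], [ɫ]

Occurrence 1 (position 1): no conditioning environment matches → elsewhere allophone [l].
Occurrence 2 (position 4): no conditioning environment matches → elsewhere allophone [l].
Occurrence 3 (position 6): between a vowel and a following unstressed vowel → [ɫ].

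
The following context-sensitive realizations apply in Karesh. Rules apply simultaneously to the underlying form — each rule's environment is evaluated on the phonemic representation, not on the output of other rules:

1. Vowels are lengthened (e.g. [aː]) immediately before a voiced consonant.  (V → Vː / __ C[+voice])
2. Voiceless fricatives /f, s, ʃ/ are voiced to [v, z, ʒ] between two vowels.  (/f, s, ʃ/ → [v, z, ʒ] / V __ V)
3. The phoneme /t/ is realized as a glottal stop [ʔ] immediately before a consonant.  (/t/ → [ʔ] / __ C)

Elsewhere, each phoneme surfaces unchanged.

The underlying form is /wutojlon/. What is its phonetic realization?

/w/ stays [w].
/u/ — between /w/ and /t/; rule 1 does not apply here → [u].
/t/ (between /u/ and /o/) is in the target of rule 3 but the environment (immediately before a consonant) is not met → [t].
/o/ meets the environment for rule 1 (before a voiced consonant) → [oː].
/j/ — not in any rule's target class → [j].
/l/ (between /j/ and /o/) is unaffected → [l].
Rule 1 applies to /o/ (between /l/ and /n/: before a voiced consonant) → [oː].
/n/ (word-final): no rule targets it → [n].

[wutoːjloːn]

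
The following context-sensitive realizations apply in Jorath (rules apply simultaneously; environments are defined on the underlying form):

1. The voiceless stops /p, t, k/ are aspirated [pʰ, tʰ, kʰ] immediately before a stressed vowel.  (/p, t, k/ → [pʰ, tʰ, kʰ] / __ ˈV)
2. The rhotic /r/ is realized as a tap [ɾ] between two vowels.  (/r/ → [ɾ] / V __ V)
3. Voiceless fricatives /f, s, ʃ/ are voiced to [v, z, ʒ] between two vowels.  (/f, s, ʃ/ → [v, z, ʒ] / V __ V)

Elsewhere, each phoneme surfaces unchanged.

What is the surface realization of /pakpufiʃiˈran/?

/p/ (word-initial) is in the target of rule 1 but the environment (immediately before a stressed vowel) is not met → [p].
/k/ (between /a/ and /p/): rule 1 targets it, but not immediately before a stressed vowel → unchanged [k].
/p/ (between /k/ and /u/) is in the target of rule 1 but the environment (immediately before a stressed vowel) is not met → [p].
/f/ (between /u/ and /i/): between two vowels, so rule 3 applies → [v].
/ʃ/ (between /i/ and /i/): between two vowels, so rule 3 applies → [ʒ].
/r/ meets the environment for rule 2 (between two vowels) → [ɾ].

[pakpuviʒiˈɾan]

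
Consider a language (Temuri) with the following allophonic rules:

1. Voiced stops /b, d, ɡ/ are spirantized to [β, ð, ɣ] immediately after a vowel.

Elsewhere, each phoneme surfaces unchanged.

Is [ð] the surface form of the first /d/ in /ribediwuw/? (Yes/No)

Yes

/d/ meets the environment for rule 1 (immediately after a vowel) → [ð].
The actual realization is [ð], which matches [ð].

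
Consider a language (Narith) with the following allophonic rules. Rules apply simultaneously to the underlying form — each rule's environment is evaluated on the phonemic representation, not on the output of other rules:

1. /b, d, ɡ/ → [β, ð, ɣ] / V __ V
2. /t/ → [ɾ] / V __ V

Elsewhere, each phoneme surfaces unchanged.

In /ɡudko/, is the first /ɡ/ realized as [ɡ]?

Yes

/ɡ/ (word-initial) fails the environment for rule 1, so it stays [ɡ].
The actual realization is [ɡ], which matches [ɡ].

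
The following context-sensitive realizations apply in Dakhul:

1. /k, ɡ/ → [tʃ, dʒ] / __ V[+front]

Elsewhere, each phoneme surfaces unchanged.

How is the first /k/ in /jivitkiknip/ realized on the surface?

[tʃ]

/k/ meets the environment for rule 1 (before a front vowel) → [tʃ].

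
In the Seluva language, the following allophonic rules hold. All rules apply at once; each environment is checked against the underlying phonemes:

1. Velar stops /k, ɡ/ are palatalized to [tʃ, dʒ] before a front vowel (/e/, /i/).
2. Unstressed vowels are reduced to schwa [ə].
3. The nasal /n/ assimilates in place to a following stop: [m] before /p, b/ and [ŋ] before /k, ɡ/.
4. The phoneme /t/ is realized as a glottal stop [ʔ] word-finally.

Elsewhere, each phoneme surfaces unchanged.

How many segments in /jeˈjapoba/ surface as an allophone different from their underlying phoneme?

Segments that undergo a rule: /e/ → [ə] (rule 2); /o/ → [ə] (rule 2); /a/ → [ə] (rule 2).
All other segments surface unchanged.

3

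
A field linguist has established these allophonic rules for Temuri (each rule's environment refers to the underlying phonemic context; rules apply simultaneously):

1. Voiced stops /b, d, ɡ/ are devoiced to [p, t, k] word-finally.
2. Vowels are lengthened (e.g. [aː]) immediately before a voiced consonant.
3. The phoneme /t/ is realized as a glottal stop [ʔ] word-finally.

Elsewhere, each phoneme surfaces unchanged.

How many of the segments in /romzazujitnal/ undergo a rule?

4

Segments that undergo a rule: /o/ → [oː] (rule 2); /a/ → [aː] (rule 2); /u/ → [uː] (rule 2); /a/ → [aː] (rule 2).
All other segments surface unchanged.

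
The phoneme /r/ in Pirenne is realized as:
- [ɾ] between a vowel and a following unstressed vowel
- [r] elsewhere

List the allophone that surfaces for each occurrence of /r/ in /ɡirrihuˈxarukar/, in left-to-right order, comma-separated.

Occurrence 1 (position 3): no conditioning environment matches → elsewhere allophone [r].
Occurrence 2 (position 4): no conditioning environment matches → elsewhere allophone [r].
Occurrence 3 (position 10): between a vowel and a following unstressed vowel → [ɾ].
Occurrence 4 (position 14): no conditioning environment matches → elsewhere allophone [r].

[r], [r], [ɾ], [r]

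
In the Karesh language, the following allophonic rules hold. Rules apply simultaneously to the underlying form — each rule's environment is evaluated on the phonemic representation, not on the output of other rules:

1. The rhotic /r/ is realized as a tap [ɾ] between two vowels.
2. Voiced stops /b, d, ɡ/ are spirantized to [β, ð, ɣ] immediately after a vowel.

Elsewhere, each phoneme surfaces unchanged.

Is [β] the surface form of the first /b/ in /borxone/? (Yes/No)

/b/ (word-initial) is in the target of rule 2 but the environment (immediately after a vowel) is not met → [b].
The actual realization is [b], not [β].

No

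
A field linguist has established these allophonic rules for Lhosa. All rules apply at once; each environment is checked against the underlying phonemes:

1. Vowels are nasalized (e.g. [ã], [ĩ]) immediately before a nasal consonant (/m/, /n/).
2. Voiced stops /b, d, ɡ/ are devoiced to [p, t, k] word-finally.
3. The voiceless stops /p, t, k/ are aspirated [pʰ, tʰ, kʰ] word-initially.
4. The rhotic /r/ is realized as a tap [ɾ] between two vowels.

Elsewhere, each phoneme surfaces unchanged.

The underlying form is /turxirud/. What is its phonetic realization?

[tʰurxiɾut]

/t/ meets the environment for rule 3 (word-initially) → [tʰ].
/u/ (between /t/ and /r/): rule 1 targets it, but not before a nasal consonant → unchanged [u].
/r/ (between /u/ and /x/) fails the environment for rule 4, so it stays [r].
/x/ (between /r/ and /i/) is unaffected → [x].
/i/ — between /x/ and /r/; rule 1 does not apply here → [i].
/r/ (between /i/ and /u/): between two vowels, so rule 4 applies → [ɾ].
/u/ (between /r/ and /d/): rule 1 targets it, but not before a nasal consonant → unchanged [u].
Rule 2 applies to /d/ (word-final: word-finally) → [t].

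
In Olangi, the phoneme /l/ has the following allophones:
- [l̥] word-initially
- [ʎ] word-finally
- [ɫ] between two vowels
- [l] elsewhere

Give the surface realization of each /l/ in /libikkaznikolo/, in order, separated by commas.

[l̥], [ɫ]

Occurrence 1 (position 1): word-initially → [l̥].
Occurrence 2 (position 13): between two vowels → [ɫ].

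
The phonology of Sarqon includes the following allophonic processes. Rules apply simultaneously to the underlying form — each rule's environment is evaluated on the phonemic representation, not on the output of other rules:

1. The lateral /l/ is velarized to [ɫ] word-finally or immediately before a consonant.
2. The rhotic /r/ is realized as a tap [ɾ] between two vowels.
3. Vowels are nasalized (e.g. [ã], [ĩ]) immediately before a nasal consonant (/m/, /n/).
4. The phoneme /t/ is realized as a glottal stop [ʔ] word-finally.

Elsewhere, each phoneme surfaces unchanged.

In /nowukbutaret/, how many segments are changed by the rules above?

Segments that undergo a rule: /r/ → [ɾ] (rule 2); /t/ → [ʔ] (rule 4).
All other segments surface unchanged.

2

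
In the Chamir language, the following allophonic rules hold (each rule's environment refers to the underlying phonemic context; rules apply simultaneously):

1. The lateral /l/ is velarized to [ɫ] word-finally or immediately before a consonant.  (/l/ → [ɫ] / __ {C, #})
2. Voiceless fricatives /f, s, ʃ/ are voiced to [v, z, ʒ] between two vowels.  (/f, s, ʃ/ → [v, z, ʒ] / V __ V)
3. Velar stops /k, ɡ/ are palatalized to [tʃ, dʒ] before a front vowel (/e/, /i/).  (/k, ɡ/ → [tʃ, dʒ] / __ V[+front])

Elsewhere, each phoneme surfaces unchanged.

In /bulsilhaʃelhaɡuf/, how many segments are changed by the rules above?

Segments that undergo a rule: /l/ → [ɫ] (rule 1); /l/ → [ɫ] (rule 1); /ʃ/ → [ʒ] (rule 2); /l/ → [ɫ] (rule 1).
All other segments surface unchanged.

4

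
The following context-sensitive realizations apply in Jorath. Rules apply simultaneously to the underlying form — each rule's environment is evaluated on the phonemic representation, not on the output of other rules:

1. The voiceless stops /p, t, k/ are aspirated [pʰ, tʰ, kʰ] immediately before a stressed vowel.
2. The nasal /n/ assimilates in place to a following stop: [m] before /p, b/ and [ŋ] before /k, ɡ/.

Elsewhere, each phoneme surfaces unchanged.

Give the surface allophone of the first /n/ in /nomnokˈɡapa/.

[n]

/n/ (word-initial): rule 2 targets it, but not before a labial or velar stop → unchanged [n].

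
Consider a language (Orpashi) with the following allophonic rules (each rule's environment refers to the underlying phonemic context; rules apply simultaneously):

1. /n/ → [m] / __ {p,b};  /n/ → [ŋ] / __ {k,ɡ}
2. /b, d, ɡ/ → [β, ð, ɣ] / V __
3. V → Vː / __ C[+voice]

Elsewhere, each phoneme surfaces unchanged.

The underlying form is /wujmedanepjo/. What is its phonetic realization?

[wuːjmeːðaːnepjo]

/u/ (between /w/ and /j/): before a voiced consonant, so rule 3 applies → [uː].
/e/ (between /m/ and /d/): before a voiced consonant, so rule 3 applies → [eː].
/d/ (between /e/ and /a/) occurs immediately after a vowel → [ð] by rule 2.
/a/ (between /d/ and /n/): before a voiced consonant, so rule 3 applies → [aː].
/n/ (between /a/ and /e/) is in the target of rule 1 but the environment (before a labial or velar stop) is not met → [n].
/e/ (between /n/ and /p/) is in the target of rule 3 but the environment (before a voiced consonant) is not met → [e].
/o/ (word-final) is in the target of rule 3 but the environment (before a voiced consonant) is not met → [o].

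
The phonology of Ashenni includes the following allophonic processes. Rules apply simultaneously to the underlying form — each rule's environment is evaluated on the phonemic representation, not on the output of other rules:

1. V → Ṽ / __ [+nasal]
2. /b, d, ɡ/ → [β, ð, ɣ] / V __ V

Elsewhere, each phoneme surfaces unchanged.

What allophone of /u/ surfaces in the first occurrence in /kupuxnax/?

/u/ (between /k/ and /p/) fails the environment for rule 1, so it stays [u].

[u]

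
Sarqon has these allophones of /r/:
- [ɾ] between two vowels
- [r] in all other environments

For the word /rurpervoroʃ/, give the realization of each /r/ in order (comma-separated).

[r], [r], [r], [ɾ]

Occurrence 1 (position 1): no conditioning environment matches → elsewhere allophone [r].
Occurrence 2 (position 3): no conditioning environment matches → elsewhere allophone [r].
Occurrence 3 (position 6): no conditioning environment matches → elsewhere allophone [r].
Occurrence 4 (position 9): between two vowels → [ɾ].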